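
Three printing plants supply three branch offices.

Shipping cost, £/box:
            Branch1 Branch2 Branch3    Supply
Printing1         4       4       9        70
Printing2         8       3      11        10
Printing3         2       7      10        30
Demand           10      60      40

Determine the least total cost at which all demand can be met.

A cheapest plan:
  Printing1 to Branch2: 50 × £4 = £200
  Printing1 to Branch3: 20 × £9 = £180
  Printing2 to Branch2: 10 × £3 = £30
  Printing3 to Branch1: 10 × £2 = £20
  Printing3 to Branch3: 20 × £10 = £200
Total = 200 + 180 + 30 + 20 + 200 = £630.
(Supply check: Printing1 ships 70; Printing2 ships 10; Printing3 ships 30.)

630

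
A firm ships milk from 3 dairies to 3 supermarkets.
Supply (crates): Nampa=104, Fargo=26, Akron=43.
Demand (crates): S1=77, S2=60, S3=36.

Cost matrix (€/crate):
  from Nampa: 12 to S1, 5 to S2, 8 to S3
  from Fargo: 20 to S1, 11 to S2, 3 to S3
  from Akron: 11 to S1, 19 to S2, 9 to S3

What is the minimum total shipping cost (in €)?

An optimal shipping plan:
  Nampa–S1: 34 × €12 = €408
  Nampa–S2: 60 × €5 = €300
  Nampa–S3: 10 × €8 = €80
  Fargo–S3: 26 × €3 = €78
  Akron–S1: 43 × €11 = €473
Total = 408 + 300 + 80 + 78 + 473 = €1339.
(Supply check: Nampa ships 104; Fargo ships 26; Akron ships 43.)

1339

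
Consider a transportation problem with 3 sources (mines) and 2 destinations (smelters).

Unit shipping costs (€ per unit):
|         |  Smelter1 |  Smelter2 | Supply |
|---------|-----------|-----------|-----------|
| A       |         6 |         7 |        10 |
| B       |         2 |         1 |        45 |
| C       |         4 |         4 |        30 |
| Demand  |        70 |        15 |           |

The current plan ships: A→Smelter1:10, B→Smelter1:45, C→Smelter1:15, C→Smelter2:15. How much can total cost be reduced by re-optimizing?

Current plan cost = 10·6 + 45·2 + 15·4 + 15·4 = €270.
Optimal plan:
  A–Smelter1: 10 × €6 = €60
  B–Smelter1: 30 × €2 = €60
  B–Smelter2: 15 × €1 = €15
  C–Smelter1: 30 × €4 = €120
Optimal cost = €255.
Saving = 270 − 255 = €15.

15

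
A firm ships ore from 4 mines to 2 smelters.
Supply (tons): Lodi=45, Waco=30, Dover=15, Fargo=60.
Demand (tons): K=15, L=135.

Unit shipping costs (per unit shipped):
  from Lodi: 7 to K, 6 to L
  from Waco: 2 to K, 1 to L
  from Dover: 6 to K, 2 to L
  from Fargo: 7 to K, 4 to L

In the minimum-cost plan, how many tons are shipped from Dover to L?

15

Optimal shipments:
  Lodi→K: 15 tons
  Lodi→L: 30 tons
  Waco→L: 30 tons
  Dover→L: 15 tons
  Fargo→L: 60 tons
Total cost = 585.
So Dover→L carries 15 tons.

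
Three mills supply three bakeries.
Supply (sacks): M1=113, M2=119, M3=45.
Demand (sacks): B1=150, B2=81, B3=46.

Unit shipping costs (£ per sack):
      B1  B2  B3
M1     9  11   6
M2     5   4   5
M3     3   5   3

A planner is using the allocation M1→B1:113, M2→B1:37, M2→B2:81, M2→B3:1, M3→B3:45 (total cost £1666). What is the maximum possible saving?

Current plan cost = 113·9 + 37·5 + 81·4 + 1·5 + 45·3 = £1666.
Optimal plan:
  M1→B1: 67 sacks
  M1→B3: 46 sacks
  M2→B1: 38 sacks
  M2→B2: 81 sacks
  M3→B1: 45 sacks
Optimal cost = £1528.
Saving = 1666 − 1528 = £138.

138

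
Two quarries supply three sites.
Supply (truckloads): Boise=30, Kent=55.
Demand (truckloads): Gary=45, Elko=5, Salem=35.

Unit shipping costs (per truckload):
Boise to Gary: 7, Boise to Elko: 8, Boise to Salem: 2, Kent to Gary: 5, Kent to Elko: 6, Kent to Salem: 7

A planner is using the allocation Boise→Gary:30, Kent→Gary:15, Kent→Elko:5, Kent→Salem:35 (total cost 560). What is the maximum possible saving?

Current plan cost = 30·7 + 15·5 + 5·6 + 35·7 = 560.
Optimal plan:
  Boise->Salem: 30 truckloads
  Kent->Gary: 45 truckloads
  Kent->Elko: 5 truckloads
  Kent->Salem: 5 truckloads
Optimal cost = 350.
Saving = 560 − 350 = 210.

210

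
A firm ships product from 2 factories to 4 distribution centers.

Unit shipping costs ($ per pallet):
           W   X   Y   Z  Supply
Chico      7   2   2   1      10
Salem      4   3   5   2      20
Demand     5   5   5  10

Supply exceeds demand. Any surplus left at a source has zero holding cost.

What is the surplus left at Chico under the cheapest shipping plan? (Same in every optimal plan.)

0

An optimal plan:
  Chico–X: 5 × $2 = $10
  Chico–Y: 5 × $2 = $10
  Salem–W: 5 × $4 = $20
  Salem–Z: 10 × $2 = $20
Total cost = $60.
Chico ships 10 of its 10, leaving 0.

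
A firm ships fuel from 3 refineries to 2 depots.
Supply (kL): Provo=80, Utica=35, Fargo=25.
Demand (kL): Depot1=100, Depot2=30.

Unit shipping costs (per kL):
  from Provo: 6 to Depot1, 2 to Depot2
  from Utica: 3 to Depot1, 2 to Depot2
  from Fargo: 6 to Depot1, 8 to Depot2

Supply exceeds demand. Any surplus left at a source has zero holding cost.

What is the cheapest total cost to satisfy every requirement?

One minimum-cost allocation:
  Provo to Depot1: 40 kL
  Provo to Depot2: 30 kL
  Utica to Depot1: 35 kL
  Fargo to Depot1: 25 kL
Total cost = 555.

555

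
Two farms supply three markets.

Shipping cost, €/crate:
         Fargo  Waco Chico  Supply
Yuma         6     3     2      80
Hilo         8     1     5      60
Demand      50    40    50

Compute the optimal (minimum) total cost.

One minimum-cost allocation:
  Yuma→Fargo: 30 × €6 = €180
  Yuma→Chico: 50 × €2 = €100
  Hilo→Fargo: 20 × €8 = €160
  Hilo→Waco: 40 × €1 = €40
Total = 180 + 100 + 160 + 40 = €480.
(Supply check: Yuma ships 80; Hilo ships 60.)

480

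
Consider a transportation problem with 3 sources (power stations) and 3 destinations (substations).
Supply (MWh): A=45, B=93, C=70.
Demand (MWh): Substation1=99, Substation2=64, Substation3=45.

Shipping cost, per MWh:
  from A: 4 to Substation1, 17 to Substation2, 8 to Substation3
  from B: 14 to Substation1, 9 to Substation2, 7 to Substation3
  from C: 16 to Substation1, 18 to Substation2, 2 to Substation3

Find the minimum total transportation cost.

One minimum-cost allocation:
  A to Substation1: 45 MWh
  B to Substation1: 29 MWh
  B to Substation2: 64 MWh
  C to Substation1: 25 MWh
  C to Substation3: 45 MWh
Total cost = 1652.

1652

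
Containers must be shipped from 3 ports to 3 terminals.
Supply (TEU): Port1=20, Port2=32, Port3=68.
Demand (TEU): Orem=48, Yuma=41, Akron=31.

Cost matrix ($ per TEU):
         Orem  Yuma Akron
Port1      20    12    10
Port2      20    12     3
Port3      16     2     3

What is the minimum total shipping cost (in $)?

1027

A cheapest plan:
  Port1 to Orem: 20 × $20 = $400
  Port2 to Orem: 1 × $20 = $20
  Port2 to Akron: 31 × $3 = $93
  Port3 to Orem: 27 × $16 = $432
  Port3 to Yuma: 41 × $2 = $82
Total = 400 + 20 + 93 + 432 + 82 = $1027.
(Supply check: Port1 ships 20; Port2 ships 32; Port3 ships 68.)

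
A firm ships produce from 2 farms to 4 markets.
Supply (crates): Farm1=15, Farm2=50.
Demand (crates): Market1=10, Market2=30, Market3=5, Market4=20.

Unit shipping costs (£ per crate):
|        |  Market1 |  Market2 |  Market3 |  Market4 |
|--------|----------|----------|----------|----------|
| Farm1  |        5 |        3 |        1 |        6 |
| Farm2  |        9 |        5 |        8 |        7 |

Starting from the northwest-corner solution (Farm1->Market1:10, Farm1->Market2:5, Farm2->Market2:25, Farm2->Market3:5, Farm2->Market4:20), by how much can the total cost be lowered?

Current plan cost = 10·5 + 5·3 + 25·5 + 5·8 + 20·7 = £370.
Optimal plan:
  Farm1–Market1: 10 crates
  Farm1–Market3: 5 crates
  Farm2–Market2: 30 crates
  Farm2–Market4: 20 crates
Optimal cost = £345.
Saving = 370 − 345 = £25.

25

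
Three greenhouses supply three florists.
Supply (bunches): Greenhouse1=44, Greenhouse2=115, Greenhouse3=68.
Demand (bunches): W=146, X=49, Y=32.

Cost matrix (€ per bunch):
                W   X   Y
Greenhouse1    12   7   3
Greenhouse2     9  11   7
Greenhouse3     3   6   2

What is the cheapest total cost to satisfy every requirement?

1493

A cheapest plan:
  Greenhouse1 to X: 44 bunches
  Greenhouse2 to W: 78 bunches
  Greenhouse2 to X: 5 bunches
  Greenhouse2 to Y: 32 bunches
  Greenhouse3 to W: 68 bunches
Total cost = €1493.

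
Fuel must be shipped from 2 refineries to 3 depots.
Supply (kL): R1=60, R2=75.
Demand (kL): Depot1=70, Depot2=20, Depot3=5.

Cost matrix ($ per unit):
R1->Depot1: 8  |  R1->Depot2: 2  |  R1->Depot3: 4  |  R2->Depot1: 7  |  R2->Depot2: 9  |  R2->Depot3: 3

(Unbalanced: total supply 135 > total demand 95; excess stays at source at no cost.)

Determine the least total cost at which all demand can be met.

One minimum-cost allocation:
  R1 to Depot2: 20 × $2 = $40
  R2 to Depot1: 70 × $7 = $490
  R2 to Depot3: 5 × $3 = $15
Total = 40 + 490 + 15 = $545.
(Supply check: R1 ships 20; R2 ships 75.)

545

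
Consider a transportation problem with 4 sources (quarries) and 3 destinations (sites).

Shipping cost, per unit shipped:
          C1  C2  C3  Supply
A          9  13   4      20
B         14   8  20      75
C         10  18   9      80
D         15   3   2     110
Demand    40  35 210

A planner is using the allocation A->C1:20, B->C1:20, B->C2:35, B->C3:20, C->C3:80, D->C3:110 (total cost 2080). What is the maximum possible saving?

Current plan cost = 20·9 + 20·14 + 35·8 + 20·20 + 80·9 + 110·2 = 2080.
Optimal plan:
  A to C3: 20 × 4 = 80
  B to C1: 40 × 14 = 560
  B to C2: 35 × 8 = 280
  C to C3: 80 × 9 = 720
  D to C3: 110 × 2 = 220
Optimal cost = 1860.
Saving = 2080 − 1860 = 220.

220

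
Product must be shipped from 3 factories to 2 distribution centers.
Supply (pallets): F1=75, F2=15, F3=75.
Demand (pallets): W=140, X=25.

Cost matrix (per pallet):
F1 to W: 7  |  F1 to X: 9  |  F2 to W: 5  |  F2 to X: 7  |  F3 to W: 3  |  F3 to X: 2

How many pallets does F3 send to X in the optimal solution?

Optimal shipments:
  F1 to W: 75 pallets
  F2 to W: 15 pallets
  F3 to W: 50 pallets
  F3 to X: 25 pallets
Total cost = 800.
So F3→X carries 25 pallets.

25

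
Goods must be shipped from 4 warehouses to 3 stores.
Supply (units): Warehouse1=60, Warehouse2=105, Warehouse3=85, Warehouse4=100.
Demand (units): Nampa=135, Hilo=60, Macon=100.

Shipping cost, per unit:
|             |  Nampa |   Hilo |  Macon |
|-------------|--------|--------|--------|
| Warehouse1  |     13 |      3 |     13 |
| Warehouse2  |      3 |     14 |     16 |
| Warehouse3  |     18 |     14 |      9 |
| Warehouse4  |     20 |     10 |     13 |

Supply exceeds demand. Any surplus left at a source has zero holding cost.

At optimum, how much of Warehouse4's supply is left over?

55

An optimal plan:
  Warehouse1 to Nampa: 30 × 13 = 390
  Warehouse1 to Hilo: 30 × 3 = 90
  Warehouse2 to Nampa: 105 × 3 = 315
  Warehouse3 to Macon: 85 × 9 = 765
  Warehouse4 to Hilo: 30 × 10 = 300
  Warehouse4 to Macon: 15 × 13 = 195
Total cost = 2055.
Warehouse4 ships 45 of its 100, leaving 55.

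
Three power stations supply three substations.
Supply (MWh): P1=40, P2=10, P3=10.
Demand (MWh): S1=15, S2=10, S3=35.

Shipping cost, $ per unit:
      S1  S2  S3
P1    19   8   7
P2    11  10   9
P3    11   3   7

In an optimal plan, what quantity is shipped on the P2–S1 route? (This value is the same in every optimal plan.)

The minimum-cost plan:
  P1->S2: 5 MWh
  P1->S3: 35 MWh
  P2->S1: 10 MWh
  P3->S1: 5 MWh
  P3->S2: 5 MWh
Total cost = $465.
So P2→S1 carries 10 MWh.

10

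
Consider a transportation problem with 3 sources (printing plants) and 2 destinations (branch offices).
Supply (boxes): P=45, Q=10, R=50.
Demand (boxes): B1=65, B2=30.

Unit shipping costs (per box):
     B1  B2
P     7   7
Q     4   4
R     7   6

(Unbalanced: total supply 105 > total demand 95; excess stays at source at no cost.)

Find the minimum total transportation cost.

605

Optimal allocation:
  P->B1: 35 × 7 = 245
  Q->B1: 10 × 4 = 40
  R->B1: 20 × 7 = 140
  R->B2: 30 × 6 = 180
Total = 245 + 40 + 140 + 180 = 605.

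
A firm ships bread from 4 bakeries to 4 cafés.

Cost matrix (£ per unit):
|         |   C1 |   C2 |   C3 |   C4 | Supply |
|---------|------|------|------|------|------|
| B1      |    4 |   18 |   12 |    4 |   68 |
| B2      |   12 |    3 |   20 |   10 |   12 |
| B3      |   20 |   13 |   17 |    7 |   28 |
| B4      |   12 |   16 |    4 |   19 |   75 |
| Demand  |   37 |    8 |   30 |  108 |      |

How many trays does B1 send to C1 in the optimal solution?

0

Solving gives:
  B1->C4: 68 × £4 = £272
  B2->C2: 8 × £3 = £24
  B2->C4: 4 × £10 = £40
  B3->C4: 28 × £7 = £196
  B4->C1: 37 × £12 = £444
  B4->C3: 30 × £4 = £120
  B4->C4: 8 × £19 = £152
Total cost = £1248.
The route B1→C1 is not used.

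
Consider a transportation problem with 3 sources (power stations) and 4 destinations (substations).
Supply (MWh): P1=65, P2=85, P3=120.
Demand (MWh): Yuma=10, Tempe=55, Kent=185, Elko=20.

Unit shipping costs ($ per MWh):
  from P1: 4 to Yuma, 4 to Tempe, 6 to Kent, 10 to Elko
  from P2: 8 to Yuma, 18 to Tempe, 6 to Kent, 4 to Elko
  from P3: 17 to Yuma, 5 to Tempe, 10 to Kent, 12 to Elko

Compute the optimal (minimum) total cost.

1765

An optimal shipping plan:
  P1 to Yuma: 10 × $4 = $40
  P1 to Kent: 55 × $6 = $330
  P2 to Kent: 65 × $6 = $390
  P2 to Elko: 20 × $4 = $80
  P3 to Tempe: 55 × $5 = $275
  P3 to Kent: 65 × $10 = $650
Total = 40 + 330 + 390 + 80 + 275 + 650 = $1765.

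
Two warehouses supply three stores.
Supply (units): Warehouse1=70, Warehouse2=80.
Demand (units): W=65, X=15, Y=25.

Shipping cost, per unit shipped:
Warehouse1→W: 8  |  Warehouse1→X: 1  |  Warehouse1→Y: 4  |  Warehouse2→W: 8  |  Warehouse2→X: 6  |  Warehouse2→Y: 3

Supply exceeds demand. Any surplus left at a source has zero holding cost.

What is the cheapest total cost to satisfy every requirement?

A cheapest plan:
  Warehouse1 to W: 55 × 8 = 440
  Warehouse1 to X: 15 × 1 = 15
  Warehouse2 to W: 10 × 8 = 80
  Warehouse2 to Y: 25 × 3 = 75
Total = 440 + 15 + 80 + 75 = 610.

610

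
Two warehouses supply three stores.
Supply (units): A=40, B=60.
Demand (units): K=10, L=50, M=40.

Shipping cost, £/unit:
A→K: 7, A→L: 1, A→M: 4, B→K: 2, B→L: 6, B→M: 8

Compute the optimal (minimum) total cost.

One minimum-cost allocation:
  A->L: 40 × £1 = £40
  B->K: 10 × £2 = £20
  B->L: 10 × £6 = £60
  B->M: 40 × £8 = £320
Total = 40 + 20 + 60 + 320 = £440.
(Supply check: A ships 40; B ships 60.)

440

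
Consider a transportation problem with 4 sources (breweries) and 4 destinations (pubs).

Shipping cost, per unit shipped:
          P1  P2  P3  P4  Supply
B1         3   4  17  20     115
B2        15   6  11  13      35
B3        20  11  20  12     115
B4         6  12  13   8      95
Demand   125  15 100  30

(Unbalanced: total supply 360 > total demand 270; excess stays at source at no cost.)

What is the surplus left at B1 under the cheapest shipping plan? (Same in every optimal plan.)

0

Minimum-cost shipments:
  B1→P1: 100 × 3 = 300
  B1→P2: 15 × 4 = 60
  B2→P3: 35 × 11 = 385
  B3→P4: 25 × 12 = 300
  B4→P1: 25 × 6 = 150
  B4→P3: 65 × 13 = 845
  B4→P4: 5 × 8 = 40
Total cost = 2080.
B1 ships 115 of its 115, leaving 0.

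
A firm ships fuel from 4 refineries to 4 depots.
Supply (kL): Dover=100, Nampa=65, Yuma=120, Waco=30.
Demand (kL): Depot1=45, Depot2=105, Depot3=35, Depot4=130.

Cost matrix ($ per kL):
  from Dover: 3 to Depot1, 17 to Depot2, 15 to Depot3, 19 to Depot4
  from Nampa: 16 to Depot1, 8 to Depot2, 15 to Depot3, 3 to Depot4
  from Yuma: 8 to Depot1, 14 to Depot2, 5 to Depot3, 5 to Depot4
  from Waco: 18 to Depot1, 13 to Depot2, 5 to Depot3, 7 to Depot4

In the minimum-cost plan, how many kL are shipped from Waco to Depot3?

30

Solving gives:
  Dover->Depot1: 45 × $3 = $135
  Dover->Depot2: 55 × $17 = $935
  Nampa->Depot2: 50 × $8 = $400
  Nampa->Depot4: 15 × $3 = $45
  Yuma->Depot3: 5 × $5 = $25
  Yuma->Depot4: 115 × $5 = $575
  Waco->Depot3: 30 × $5 = $150
Total cost = $2265.
So Waco→Depot3 carries 30 kL.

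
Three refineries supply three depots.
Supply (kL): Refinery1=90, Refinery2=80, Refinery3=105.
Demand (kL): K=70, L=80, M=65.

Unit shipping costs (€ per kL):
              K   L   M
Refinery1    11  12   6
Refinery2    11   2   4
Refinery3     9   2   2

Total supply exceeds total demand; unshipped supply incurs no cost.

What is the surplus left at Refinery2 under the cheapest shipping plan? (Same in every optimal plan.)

0

An optimal plan:
  Refinery1→K: 30 kL
  Refinery2→L: 80 kL
  Refinery3→K: 40 kL
  Refinery3→M: 65 kL
Total cost = €980.
Refinery2 ships 80 of its 80, leaving 0.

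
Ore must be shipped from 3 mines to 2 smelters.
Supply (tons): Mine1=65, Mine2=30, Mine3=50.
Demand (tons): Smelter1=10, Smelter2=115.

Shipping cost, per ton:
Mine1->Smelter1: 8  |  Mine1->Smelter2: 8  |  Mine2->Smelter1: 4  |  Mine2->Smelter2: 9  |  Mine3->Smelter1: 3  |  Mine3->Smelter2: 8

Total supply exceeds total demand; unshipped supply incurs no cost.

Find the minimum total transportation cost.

A cheapest plan:
  Mine1->Smelter2: 65 × 8 = 520
  Mine2->Smelter1: 10 × 4 = 40
  Mine3->Smelter2: 50 × 8 = 400
Total = 520 + 40 + 400 = 960.

960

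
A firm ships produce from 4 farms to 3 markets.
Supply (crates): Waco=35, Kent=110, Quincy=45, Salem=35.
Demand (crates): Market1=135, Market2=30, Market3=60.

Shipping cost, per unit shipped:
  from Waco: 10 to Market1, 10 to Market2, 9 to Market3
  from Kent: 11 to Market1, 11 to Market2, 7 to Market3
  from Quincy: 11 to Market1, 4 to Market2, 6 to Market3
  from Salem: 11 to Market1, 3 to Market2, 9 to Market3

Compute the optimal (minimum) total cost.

One minimum-cost allocation:
  Waco–Market1: 35 crates
  Kent–Market1: 95 crates
  Kent–Market3: 15 crates
  Quincy–Market3: 45 crates
  Salem–Market1: 5 crates
  Salem–Market2: 30 crates
Total cost = 1915.
(Supply check: Waco ships 35; Kent ships 110; Quincy ships 45; Salem ships 35.)

1915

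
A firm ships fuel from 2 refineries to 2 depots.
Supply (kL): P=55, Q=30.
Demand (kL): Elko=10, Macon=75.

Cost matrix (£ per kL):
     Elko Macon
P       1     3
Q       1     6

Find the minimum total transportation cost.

One minimum-cost allocation:
  P→Macon: 55 × £3 = £165
  Q→Elko: 10 × £1 = £10
  Q→Macon: 20 × £6 = £120
Total = 165 + 10 + 120 = £295.

295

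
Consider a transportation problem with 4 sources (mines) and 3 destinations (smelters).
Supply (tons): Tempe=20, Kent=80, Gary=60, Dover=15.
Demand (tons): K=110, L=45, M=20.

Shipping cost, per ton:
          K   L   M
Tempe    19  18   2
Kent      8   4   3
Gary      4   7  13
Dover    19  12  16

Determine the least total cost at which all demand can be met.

980

One minimum-cost allocation:
  Tempe–M: 20 × 2 = 40
  Kent–K: 50 × 8 = 400
  Kent–L: 30 × 4 = 120
  Gary–K: 60 × 4 = 240
  Dover–L: 15 × 12 = 180
Total = 40 + 400 + 120 + 240 + 180 = 980.
(Supply check: Tempe ships 20; Kent ships 80; Gary ships 60; Dover ships 15.)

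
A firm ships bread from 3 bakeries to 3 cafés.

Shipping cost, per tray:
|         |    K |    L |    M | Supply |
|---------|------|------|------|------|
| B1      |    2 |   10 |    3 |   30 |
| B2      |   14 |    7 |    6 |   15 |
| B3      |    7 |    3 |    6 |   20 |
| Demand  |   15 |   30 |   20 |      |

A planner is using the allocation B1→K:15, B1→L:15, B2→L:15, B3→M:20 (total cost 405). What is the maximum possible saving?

Current plan cost = 15·2 + 15·10 + 15·7 + 20·6 = 405.
Optimal plan:
  B1 to K: 15 × 2 = 30
  B1 to M: 15 × 3 = 45
  B2 to L: 10 × 7 = 70
  B2 to M: 5 × 6 = 30
  B3 to L: 20 × 3 = 60
Optimal cost = 235.
Saving = 405 − 235 = 170.

170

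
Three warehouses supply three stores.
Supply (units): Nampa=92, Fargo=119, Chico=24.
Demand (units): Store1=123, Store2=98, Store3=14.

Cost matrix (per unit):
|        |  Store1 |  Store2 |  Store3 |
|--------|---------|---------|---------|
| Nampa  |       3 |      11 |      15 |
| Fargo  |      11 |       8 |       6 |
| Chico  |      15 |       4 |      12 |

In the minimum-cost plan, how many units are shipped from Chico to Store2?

Optimal shipments:
  Nampa–Store1: 92 × 3 = 276
  Fargo–Store1: 31 × 11 = 341
  Fargo–Store2: 74 × 8 = 592
  Fargo–Store3: 14 × 6 = 84
  Chico–Store2: 24 × 4 = 96
Total cost = 1389.
So Chico→Store2 carries 24 units.

24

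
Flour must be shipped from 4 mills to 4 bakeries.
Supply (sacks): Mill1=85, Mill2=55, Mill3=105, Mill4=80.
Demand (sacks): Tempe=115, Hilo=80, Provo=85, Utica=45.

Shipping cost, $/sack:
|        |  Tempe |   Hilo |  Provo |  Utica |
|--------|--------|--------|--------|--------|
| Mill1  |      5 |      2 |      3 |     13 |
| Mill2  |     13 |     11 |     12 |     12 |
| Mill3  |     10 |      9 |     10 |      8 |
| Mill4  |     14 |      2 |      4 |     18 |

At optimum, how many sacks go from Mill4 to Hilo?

Solving gives:
  Mill1->Provo: 85 × $3 = $255
  Mill2->Tempe: 55 × $13 = $715
  Mill3->Tempe: 60 × $10 = $600
  Mill3->Utica: 45 × $8 = $360
  Mill4->Hilo: 80 × $2 = $160
Total cost = $2090.
So Mill4→Hilo carries 80 sacks.

80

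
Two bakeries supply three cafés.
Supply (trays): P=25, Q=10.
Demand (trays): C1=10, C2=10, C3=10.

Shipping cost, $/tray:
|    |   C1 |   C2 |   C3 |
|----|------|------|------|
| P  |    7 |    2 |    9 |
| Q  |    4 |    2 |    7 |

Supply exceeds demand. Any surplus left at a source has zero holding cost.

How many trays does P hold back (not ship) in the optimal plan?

5

Minimum-cost shipments:
  P->C2: 10 × $2 = $20
  P->C3: 10 × $9 = $90
  Q->C1: 10 × $4 = $40
Total cost = $150.
P ships 20 of its 25, leaving 5.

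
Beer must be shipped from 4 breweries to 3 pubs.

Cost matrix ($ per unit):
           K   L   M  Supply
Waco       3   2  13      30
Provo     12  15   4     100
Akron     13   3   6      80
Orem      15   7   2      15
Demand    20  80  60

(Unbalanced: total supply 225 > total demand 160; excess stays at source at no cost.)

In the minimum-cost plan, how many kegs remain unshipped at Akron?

Minimum-cost shipments:
  Waco→K: 20 × $3 = $60
  Waco→L: 10 × $2 = $20
  Provo→M: 45 × $4 = $180
  Akron→L: 70 × $3 = $210
  Orem→M: 15 × $2 = $30
Total cost = $500.
Akron ships 70 of its 80, leaving 10.

10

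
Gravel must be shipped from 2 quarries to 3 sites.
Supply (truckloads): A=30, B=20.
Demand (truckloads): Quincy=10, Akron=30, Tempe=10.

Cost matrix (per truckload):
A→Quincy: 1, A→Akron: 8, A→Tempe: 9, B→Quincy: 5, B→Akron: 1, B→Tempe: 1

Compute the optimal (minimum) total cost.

A cheapest plan:
  A–Quincy: 10 truckloads
  A–Akron: 20 truckloads
  B–Akron: 10 truckloads
  B–Tempe: 10 truckloads
Total cost = 190.

190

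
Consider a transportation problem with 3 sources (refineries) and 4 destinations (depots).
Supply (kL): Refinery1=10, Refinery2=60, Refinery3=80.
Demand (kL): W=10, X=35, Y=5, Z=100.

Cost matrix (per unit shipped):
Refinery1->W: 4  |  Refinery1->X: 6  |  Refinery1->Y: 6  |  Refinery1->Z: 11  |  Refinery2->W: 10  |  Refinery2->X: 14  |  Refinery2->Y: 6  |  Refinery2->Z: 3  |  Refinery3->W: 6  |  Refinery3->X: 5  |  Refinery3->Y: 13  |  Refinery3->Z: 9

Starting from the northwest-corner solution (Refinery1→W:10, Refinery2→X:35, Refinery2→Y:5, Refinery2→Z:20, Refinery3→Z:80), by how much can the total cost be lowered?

545

Current plan cost = 10·4 + 35·14 + 5·6 + 20·3 + 80·9 = 1340.
Optimal plan:
  Refinery1→W: 5 × 4 = 20
  Refinery1→Y: 5 × 6 = 30
  Refinery2→Z: 60 × 3 = 180
  Refinery3→W: 5 × 6 = 30
  Refinery3→X: 35 × 5 = 175
  Refinery3→Z: 40 × 9 = 360
Optimal cost = 795.
Saving = 1340 − 795 = 545.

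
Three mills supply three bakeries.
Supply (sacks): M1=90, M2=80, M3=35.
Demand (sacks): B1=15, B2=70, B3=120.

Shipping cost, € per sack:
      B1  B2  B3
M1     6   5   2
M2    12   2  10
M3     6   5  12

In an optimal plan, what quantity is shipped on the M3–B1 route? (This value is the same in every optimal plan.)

Optimal shipments:
  M1 to B3: 90 sacks
  M2 to B2: 70 sacks
  M2 to B3: 10 sacks
  M3 to B1: 15 sacks
  M3 to B3: 20 sacks
Total cost = €750.
So M3→B1 carries 15 sacks.

15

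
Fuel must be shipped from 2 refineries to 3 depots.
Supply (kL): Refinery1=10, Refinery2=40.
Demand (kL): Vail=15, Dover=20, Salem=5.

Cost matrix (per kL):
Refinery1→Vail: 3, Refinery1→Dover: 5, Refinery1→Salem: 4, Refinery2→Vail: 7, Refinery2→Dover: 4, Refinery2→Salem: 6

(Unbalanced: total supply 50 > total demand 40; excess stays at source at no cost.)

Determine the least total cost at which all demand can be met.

An optimal shipping plan:
  Refinery1->Vail: 10 × 3 = 30
  Refinery2->Vail: 5 × 7 = 35
  Refinery2->Dover: 20 × 4 = 80
  Refinery2->Salem: 5 × 6 = 30
Total = 30 + 35 + 80 + 30 = 175.
(Supply check: Refinery1 ships 10; Refinery2 ships 30.)

175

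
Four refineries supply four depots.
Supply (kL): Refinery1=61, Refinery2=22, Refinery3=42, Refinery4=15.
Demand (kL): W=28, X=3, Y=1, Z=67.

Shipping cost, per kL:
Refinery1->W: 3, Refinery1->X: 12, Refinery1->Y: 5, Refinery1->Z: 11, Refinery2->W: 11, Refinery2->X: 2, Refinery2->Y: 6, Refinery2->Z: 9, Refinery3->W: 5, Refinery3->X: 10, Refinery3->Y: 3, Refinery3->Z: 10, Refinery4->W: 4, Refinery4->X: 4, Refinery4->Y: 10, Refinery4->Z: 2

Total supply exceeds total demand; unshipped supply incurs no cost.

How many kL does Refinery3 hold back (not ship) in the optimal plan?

8

Minimum-cost shipments:
  Refinery1–W: 28 kL
  Refinery2–X: 3 kL
  Refinery2–Z: 19 kL
  Refinery3–Y: 1 kL
  Refinery3–Z: 33 kL
  Refinery4–Z: 15 kL
Total cost = 624.
Refinery3 ships 34 of its 42, leaving 8.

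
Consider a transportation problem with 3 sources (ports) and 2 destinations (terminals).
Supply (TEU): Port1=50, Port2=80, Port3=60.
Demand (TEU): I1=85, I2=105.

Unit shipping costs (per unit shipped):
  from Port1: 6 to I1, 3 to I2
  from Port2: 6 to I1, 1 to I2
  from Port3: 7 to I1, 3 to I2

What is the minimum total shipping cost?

One minimum-cost allocation:
  Port1->I1: 50 TEU
  Port2->I2: 80 TEU
  Port3->I1: 35 TEU
  Port3->I2: 25 TEU
Total cost = 700.
(Supply check: Port1 ships 50; Port2 ships 80; Port3 ships 60.)

700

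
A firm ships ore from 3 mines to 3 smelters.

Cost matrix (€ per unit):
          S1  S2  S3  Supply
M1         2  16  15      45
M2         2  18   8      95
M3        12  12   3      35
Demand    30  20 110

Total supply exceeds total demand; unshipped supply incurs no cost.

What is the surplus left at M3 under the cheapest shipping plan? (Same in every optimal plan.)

Minimum-cost shipments:
  M1–S1: 10 × €2 = €20
  M1–S2: 20 × €16 = €320
  M2–S1: 20 × €2 = €40
  M2–S3: 75 × €8 = €600
  M3–S3: 35 × €3 = €105
Total cost = €1085.
M3 ships 35 of its 35, leaving 0.

0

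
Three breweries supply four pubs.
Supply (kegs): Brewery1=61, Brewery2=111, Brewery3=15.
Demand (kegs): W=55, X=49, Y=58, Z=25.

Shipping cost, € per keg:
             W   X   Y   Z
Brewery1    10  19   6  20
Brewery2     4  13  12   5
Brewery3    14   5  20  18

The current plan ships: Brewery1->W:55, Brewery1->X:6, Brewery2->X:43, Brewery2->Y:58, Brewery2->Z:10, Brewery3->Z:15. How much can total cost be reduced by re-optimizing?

Current plan cost = 55·10 + 6·19 + 43·13 + 58·12 + 10·5 + 15·18 = €2239.
Optimal plan:
  Brewery1–X: 3 × €19 = €57
  Brewery1–Y: 58 × €6 = €348
  Brewery2–W: 55 × €4 = €220
  Brewery2–X: 31 × €13 = €403
  Brewery2–Z: 25 × €5 = €125
  Brewery3–X: 15 × €5 = €75
Optimal cost = €1228.
Saving = 2239 − 1228 = €1011.

1011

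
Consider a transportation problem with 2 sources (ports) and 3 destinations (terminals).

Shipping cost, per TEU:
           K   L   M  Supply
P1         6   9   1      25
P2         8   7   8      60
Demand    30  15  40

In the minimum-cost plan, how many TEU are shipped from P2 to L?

Optimal shipments:
  P1->M: 25 × 1 = 25
  P2->K: 30 × 8 = 240
  P2->L: 15 × 7 = 105
  P2->M: 15 × 8 = 120
Total cost = 490.
So P2→L carries 15 TEU.

15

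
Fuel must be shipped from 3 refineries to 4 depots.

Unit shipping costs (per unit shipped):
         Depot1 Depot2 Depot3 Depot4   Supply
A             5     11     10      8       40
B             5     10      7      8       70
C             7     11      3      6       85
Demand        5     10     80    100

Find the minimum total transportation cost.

1155

Optimal allocation:
  A→Depot4: 40 kL
  B→Depot1: 5 kL
  B→Depot2: 10 kL
  B→Depot4: 55 kL
  C→Depot3: 80 kL
  C→Depot4: 5 kL
Total cost = 1155.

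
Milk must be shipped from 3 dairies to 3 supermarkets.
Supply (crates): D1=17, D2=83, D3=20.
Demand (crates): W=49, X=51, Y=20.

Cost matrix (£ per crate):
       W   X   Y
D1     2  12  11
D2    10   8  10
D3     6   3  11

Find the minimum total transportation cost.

862

Optimal allocation:
  D1→W: 17 × £2 = £34
  D2→W: 32 × £10 = £320
  D2→X: 31 × £8 = £248
  D2→Y: 20 × £10 = £200
  D3→X: 20 × £3 = £60
Total = 34 + 320 + 248 + 200 + 60 = £862.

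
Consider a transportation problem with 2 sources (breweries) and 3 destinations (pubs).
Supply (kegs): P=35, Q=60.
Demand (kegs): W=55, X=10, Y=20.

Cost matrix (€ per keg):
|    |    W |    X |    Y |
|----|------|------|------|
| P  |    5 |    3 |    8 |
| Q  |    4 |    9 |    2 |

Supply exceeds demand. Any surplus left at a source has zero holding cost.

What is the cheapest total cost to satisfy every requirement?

305

A cheapest plan:
  P→W: 15 kegs
  P→X: 10 kegs
  Q→W: 40 kegs
  Q→Y: 20 kegs
Total cost = €305.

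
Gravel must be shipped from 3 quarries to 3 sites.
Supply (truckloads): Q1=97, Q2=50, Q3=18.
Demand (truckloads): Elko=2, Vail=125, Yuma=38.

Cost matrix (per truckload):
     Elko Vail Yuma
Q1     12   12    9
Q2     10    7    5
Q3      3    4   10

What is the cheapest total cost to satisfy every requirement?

An optimal shipping plan:
  Q1 to Vail: 59 × 12 = 708
  Q1 to Yuma: 38 × 9 = 342
  Q2 to Vail: 50 × 7 = 350
  Q3 to Elko: 2 × 3 = 6
  Q3 to Vail: 16 × 4 = 64
Total = 708 + 342 + 350 + 6 + 64 = 1470.

1470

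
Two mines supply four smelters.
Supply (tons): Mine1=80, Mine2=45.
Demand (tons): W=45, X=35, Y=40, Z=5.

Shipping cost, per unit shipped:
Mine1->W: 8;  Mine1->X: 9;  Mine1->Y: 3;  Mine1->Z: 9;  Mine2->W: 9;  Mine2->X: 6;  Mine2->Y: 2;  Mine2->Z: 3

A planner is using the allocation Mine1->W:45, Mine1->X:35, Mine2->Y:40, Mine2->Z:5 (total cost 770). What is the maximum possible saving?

Current plan cost = 45·8 + 35·9 + 40·2 + 5·3 = 770.
Optimal plan:
  Mine1 to W: 45 tons
  Mine1 to Y: 35 tons
  Mine2 to X: 35 tons
  Mine2 to Y: 5 tons
  Mine2 to Z: 5 tons
Optimal cost = 700.
Saving = 770 − 700 = 70.

70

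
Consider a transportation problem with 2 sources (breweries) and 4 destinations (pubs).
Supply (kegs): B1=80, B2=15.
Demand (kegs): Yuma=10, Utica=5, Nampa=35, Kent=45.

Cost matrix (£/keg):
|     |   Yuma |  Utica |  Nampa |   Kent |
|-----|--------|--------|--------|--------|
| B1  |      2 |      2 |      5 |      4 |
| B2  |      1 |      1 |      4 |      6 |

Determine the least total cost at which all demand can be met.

370

One minimum-cost allocation:
  B1 to Yuma: 10 kegs
  B1 to Utica: 5 kegs
  B1 to Nampa: 20 kegs
  B1 to Kent: 45 kegs
  B2 to Nampa: 15 kegs
Total cost = £370.
(Supply check: B1 ships 80; B2 ships 15.)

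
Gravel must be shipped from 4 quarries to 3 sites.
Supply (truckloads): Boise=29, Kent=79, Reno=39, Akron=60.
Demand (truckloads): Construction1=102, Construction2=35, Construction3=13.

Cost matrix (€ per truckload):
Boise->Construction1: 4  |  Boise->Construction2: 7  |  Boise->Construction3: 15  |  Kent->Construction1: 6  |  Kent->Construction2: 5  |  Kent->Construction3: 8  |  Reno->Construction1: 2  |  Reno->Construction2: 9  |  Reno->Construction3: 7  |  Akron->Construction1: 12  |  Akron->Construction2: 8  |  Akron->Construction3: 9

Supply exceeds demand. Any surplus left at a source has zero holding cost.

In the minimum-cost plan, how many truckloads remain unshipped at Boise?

Minimum-cost shipments:
  Boise→Construction1: 29 × €4 = €116
  Kent→Construction1: 34 × €6 = €204
  Kent→Construction2: 35 × €5 = €175
  Kent→Construction3: 10 × €8 = €80
  Reno→Construction1: 39 × €2 = €78
  Akron→Construction3: 3 × €9 = €27
Total cost = €680.
Boise ships 29 of its 29, leaving 0.

0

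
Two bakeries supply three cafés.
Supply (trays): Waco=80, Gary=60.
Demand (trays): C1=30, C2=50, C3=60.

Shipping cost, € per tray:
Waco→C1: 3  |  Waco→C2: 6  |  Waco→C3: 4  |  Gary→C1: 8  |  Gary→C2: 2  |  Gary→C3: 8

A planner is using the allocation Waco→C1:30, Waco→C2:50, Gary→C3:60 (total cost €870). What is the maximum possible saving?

Current plan cost = 30·3 + 50·6 + 60·8 = €870.
Optimal plan:
  Waco→C1: 30 × €3 = €90
  Waco→C3: 50 × €4 = €200
  Gary→C2: 50 × €2 = €100
  Gary→C3: 10 × €8 = €80
Optimal cost = €470.
Saving = 870 − 470 = €400.

400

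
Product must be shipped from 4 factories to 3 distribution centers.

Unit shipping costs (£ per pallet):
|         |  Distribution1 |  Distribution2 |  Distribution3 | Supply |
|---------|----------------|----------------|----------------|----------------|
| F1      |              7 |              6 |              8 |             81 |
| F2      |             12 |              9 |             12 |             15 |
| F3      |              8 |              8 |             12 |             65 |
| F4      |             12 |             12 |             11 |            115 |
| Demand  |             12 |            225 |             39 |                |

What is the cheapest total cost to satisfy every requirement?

A cheapest plan:
  F1->Distribution2: 81 × £6 = £486
  F2->Distribution2: 15 × £9 = £135
  F3->Distribution1: 12 × £8 = £96
  F3->Distribution2: 53 × £8 = £424
  F4->Distribution2: 76 × £12 = £912
  F4->Distribution3: 39 × £11 = £429
Total = 486 + 135 + 96 + 424 + 912 + 429 = £2482.
(Supply check: F1 ships 81; F2 ships 15; F3 ships 65; F4 ships 115.)

2482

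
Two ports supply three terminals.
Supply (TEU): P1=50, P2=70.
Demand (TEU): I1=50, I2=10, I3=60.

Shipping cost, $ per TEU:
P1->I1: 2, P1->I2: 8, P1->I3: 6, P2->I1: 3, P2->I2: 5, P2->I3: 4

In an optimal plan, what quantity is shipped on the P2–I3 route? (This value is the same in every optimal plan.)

Optimal shipments:
  P1→I1: 50 × $2 = $100
  P2→I2: 10 × $5 = $50
  P2→I3: 60 × $4 = $240
Total cost = $390.
So P2→I3 carries 60 TEU.

60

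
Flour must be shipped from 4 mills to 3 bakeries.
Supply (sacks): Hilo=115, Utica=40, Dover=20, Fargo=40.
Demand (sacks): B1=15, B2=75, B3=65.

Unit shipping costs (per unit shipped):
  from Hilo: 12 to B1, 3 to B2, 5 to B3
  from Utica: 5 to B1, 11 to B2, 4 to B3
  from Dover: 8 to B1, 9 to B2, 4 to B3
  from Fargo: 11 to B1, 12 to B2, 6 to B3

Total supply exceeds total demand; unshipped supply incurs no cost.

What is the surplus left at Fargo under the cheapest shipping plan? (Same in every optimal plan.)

40

An optimal plan:
  Hilo→B2: 75 × 3 = 225
  Hilo→B3: 20 × 5 = 100
  Utica→B1: 15 × 5 = 75
  Utica→B3: 25 × 4 = 100
  Dover→B3: 20 × 4 = 80
Total cost = 580.
Fargo ships 0 of its 40, leaving 40.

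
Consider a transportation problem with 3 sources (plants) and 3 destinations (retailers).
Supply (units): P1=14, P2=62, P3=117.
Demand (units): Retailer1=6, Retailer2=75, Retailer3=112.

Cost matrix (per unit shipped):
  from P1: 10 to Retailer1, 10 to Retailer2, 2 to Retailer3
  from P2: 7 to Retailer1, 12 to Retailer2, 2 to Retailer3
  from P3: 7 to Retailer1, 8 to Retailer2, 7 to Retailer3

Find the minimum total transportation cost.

A cheapest plan:
  P1→Retailer3: 14 × 2 = 28
  P2→Retailer3: 62 × 2 = 124
  P3→Retailer1: 6 × 7 = 42
  P3→Retailer2: 75 × 8 = 600
  P3→Retailer3: 36 × 7 = 252
Total = 28 + 124 + 42 + 600 + 252 = 1046.

1046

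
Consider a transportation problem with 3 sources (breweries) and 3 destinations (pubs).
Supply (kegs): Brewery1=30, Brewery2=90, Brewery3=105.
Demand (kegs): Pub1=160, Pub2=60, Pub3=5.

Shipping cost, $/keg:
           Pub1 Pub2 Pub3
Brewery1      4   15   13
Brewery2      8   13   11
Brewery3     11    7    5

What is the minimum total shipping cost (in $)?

A cheapest plan:
  Brewery1->Pub1: 30 × $4 = $120
  Brewery2->Pub1: 90 × $8 = $720
  Brewery3->Pub1: 40 × $11 = $440
  Brewery3->Pub2: 60 × $7 = $420
  Brewery3->Pub3: 5 × $5 = $25
Total = 120 + 720 + 440 + 420 + 25 = $1725.

1725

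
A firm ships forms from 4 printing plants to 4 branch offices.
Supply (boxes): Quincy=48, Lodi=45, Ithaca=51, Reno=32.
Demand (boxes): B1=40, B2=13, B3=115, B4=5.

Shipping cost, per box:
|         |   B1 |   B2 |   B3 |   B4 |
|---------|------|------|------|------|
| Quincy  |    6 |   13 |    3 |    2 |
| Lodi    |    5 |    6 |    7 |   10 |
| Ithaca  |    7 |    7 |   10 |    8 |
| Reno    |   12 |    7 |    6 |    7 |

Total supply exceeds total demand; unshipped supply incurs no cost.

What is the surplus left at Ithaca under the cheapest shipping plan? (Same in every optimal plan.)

An optimal plan:
  Quincy->B3: 48 × 3 = 144
  Lodi->B1: 10 × 5 = 50
  Lodi->B3: 35 × 7 = 245
  Ithaca->B1: 30 × 7 = 210
  Ithaca->B2: 13 × 7 = 91
  Ithaca->B4: 5 × 8 = 40
  Reno->B3: 32 × 6 = 192
Total cost = 972.
Ithaca ships 48 of its 51, leaving 3.

3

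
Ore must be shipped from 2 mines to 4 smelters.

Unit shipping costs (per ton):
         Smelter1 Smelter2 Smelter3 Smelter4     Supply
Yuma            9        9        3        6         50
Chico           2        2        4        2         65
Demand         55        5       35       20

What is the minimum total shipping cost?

325

A cheapest plan:
  Yuma to Smelter3: 35 tons
  Yuma to Smelter4: 15 tons
  Chico to Smelter1: 55 tons
  Chico to Smelter2: 5 tons
  Chico to Smelter4: 5 tons
Total cost = 325.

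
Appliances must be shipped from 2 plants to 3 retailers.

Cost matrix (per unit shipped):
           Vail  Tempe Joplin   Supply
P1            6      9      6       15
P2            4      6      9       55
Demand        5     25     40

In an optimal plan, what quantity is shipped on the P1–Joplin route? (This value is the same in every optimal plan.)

The minimum-cost plan:
  P1→Joplin: 15 × 6 = 90
  P2→Vail: 5 × 4 = 20
  P2→Tempe: 25 × 6 = 150
  P2→Joplin: 25 × 9 = 225
Total cost = 485.
So P1→Joplin carries 15 units.

15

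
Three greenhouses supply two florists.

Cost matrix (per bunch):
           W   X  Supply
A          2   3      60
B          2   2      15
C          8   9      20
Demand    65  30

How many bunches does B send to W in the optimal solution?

0

Optimal shipments:
  A to W: 45 × 2 = 90
  A to X: 15 × 3 = 45
  B to X: 15 × 2 = 30
  C to W: 20 × 8 = 160
Total cost = 325.
The route B→W is not used.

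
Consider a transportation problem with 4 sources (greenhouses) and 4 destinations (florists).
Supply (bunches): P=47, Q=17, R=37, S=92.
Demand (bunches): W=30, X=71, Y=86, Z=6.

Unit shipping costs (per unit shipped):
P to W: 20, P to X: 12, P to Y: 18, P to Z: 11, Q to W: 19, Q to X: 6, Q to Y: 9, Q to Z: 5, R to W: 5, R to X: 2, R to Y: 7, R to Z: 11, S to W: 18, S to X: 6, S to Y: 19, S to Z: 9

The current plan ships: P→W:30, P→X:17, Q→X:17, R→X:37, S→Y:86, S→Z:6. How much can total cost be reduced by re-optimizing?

705

Current plan cost = 30·20 + 17·12 + 17·6 + 37·2 + 86·19 + 6·9 = 2668.
Optimal plan:
  P–Y: 47 × 18 = 846
  Q–Y: 17 × 9 = 153
  R–W: 30 × 5 = 150
  R–Y: 7 × 7 = 49
  S–X: 71 × 6 = 426
  S–Y: 15 × 19 = 285
  S–Z: 6 × 9 = 54
Optimal cost = 1963.
Saving = 2668 − 1963 = 705.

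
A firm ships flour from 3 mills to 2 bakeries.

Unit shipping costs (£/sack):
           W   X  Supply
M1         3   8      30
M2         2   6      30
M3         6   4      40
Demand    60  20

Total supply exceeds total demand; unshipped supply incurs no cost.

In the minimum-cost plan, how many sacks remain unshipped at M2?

0

Minimum-cost shipments:
  M1–W: 30 × £3 = £90
  M2–W: 30 × £2 = £60
  M3–X: 20 × £4 = £80
Total cost = £230.
M2 ships 30 of its 30, leaving 0.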